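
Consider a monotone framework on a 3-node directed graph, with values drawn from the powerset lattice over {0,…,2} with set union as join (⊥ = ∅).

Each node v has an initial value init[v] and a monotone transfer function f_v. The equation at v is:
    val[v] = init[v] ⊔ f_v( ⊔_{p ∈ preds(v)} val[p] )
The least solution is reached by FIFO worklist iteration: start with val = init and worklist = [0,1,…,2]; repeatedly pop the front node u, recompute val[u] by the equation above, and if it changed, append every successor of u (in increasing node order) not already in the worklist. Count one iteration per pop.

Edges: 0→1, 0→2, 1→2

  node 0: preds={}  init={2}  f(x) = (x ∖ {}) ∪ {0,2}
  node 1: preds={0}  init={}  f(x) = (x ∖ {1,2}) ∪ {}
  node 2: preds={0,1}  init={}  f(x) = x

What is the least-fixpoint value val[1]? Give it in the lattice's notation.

{0}

Trace (3 dequeues):
  [1] u=0 | in {} | out {0,2} | prev {2} | push {}
  [2] u=1 | in {0,2} | out {0} | prev {} | push {}
  [3] u=2 | in {0,2} | out {0,2} | prev {} | push {}

Converged values:
  [0] {0,2}
  [1] {0}
  [2] {0,2}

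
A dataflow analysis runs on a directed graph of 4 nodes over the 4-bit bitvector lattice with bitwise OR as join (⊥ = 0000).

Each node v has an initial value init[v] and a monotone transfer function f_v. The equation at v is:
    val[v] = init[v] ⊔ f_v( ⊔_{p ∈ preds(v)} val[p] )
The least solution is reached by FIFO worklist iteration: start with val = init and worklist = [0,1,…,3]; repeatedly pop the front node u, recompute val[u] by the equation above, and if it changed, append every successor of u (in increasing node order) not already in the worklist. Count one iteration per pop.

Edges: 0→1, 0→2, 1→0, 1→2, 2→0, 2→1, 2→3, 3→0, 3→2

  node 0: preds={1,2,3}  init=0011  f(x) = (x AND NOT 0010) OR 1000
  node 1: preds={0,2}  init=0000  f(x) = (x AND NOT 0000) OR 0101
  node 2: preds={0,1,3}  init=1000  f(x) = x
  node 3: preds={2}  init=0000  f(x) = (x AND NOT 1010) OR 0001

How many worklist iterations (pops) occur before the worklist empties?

Trace (7 dequeues):
  [1] u=0 | in 1000 | out 1011 | prev 0011 | push {}
  [2] u=1 | in 1011 | out 1111 | prev 0000 | push {0}
  [3] u=2 | in 1111 | out 1111 | prev 1000 | push {1}
  [4] u=3 | in 1111 | out 0101 | prev 0000 | push {2}
  [5] u=0 | in 1111 | out 1111 | prev 1011 | push {}
  [6] u=1 | in 1111 | out 1111 | ==
  [7] u=2 | in 1111 | out 1111 | ==

Converged values:
  [0] 1111
  [1] 1111
  [2] 1111
  [3] 0101

7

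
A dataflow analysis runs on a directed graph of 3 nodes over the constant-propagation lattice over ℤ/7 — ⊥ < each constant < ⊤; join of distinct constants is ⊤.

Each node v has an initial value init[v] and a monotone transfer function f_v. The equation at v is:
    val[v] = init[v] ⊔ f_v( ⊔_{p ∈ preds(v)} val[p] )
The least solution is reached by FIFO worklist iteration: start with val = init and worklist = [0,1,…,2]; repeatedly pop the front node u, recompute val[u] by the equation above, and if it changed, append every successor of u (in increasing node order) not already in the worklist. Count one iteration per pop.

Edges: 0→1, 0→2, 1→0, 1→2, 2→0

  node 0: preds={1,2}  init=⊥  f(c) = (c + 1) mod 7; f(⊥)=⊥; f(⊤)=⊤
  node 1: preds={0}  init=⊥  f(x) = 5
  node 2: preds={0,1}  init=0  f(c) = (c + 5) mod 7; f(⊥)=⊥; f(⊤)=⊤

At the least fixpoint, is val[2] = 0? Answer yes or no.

no

Worklist (6 pops):
  #1 pop 0: in=0 → 1 (was ⊥); enqueue []
  #2 pop 1: in=1 → 5 (was ⊥); enqueue [0]
  #3 pop 2: in=⊤ → ⊤ (was 0); enqueue []
  #4 pop 0: in=⊤ → ⊤ (was 1); enqueue [1,2]
  #5 pop 1: in=⊤ → 5 (no change)
  #6 pop 2: in=⊤ → ⊤ (no change)

Fixpoint:
  val[0] = ⊤
  val[1] = 5
  val[2] = ⊤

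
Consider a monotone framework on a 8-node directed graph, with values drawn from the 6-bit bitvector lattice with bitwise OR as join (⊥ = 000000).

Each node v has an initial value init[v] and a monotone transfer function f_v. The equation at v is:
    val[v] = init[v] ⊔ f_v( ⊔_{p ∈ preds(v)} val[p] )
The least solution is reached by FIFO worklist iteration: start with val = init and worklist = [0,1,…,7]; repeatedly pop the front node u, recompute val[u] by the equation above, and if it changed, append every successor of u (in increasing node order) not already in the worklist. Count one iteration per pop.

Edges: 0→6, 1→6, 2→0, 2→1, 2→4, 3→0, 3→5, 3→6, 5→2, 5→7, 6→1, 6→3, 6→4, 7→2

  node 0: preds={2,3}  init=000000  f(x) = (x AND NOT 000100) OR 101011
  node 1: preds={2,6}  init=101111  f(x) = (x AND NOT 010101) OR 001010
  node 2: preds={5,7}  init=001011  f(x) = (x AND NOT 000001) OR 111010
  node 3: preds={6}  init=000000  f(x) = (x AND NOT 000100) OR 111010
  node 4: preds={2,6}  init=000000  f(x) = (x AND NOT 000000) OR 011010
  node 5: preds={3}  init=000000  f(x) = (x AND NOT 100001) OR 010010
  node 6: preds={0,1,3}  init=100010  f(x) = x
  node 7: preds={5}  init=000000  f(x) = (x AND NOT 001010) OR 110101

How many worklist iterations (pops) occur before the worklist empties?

17

Trace (17 dequeues):
  [1] u=0 | in 001011 | out 101011 | prev 000000 | push {}
  [2] u=1 | in 101011 | out 101111 | ==
  [3] u=2 | in 000000 | out 111011 | prev 001011 | push {0,1}
  [4] u=3 | in 100010 | out 111010 | prev 000000 | push {}
  [5] u=4 | in 111011 | out 111011 | prev 000000 | push {}
  [6] u=5 | in 111010 | out 011010 | prev 000000 | push {2}
  [7] u=6 | in 111111 | out 111111 | prev 100010 | push {3,4}
  [8] u=7 | in 011010 | out 110101 | prev 000000 | push {}
  [9] u=0 | in 111011 | out 111011 | prev 101011 | push {6}
  [10] u=1 | in 111111 | out 101111 | ==
  [11] u=2 | in 111111 | out 111111 | prev 111011 | push {0,1}
  [12] u=3 | in 111111 | out 111011 | prev 111010 | push {5}
  [13] u=4 | in 111111 | out 111111 | prev 111011 | push {}
  [14] u=6 | in 111111 | out 111111 | ==
  [15] u=0 | in 111111 | out 111011 | ==
  [16] u=1 | in 111111 | out 101111 | ==
  [17] u=5 | in 111011 | out 011010 | ==

Converged values:
  [0] 111011
  [1] 101111
  [2] 111111
  [3] 111011
  [4] 111111
  [5] 011010
  [6] 111111
  [7] 110101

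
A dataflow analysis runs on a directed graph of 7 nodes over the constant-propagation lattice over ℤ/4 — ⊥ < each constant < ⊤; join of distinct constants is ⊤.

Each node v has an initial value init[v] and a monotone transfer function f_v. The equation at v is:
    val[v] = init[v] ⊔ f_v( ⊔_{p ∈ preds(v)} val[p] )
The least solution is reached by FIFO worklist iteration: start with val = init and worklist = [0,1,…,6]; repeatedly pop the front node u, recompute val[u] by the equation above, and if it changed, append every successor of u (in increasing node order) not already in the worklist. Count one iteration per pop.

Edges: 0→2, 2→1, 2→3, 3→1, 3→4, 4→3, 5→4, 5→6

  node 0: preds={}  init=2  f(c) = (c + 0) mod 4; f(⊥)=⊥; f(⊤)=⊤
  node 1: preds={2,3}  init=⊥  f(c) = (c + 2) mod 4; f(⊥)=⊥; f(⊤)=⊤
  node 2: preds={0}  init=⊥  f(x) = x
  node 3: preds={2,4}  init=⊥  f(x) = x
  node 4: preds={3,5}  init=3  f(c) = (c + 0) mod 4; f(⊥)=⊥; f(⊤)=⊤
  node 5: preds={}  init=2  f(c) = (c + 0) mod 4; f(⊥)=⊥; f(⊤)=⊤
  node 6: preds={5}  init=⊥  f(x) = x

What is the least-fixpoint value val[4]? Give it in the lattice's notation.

Trace (9 dequeues):
  [1] u=0 | in ⊥ | out 2 | ==
  [2] u=1 | in ⊥ | out ⊥ | ==
  [3] u=2 | in 2 | out 2 | prev ⊥ | push {1}
  [4] u=3 | in ⊤ | out ⊤ | prev ⊥ | push {}
  [5] u=4 | in ⊤ | out ⊤ | prev 3 | push {3}
  [6] u=5 | in ⊥ | out 2 | ==
  [7] u=6 | in 2 | out 2 | prev ⊥ | push {}
  [8] u=1 | in ⊤ | out ⊤ | prev ⊥ | push {}
  [9] u=3 | in ⊤ | out ⊤ | ==

Converged values:
  [0] 2
  [1] ⊤
  [2] 2
  [3] ⊤
  [4] ⊤
  [5] 2
  [6] 2

⊤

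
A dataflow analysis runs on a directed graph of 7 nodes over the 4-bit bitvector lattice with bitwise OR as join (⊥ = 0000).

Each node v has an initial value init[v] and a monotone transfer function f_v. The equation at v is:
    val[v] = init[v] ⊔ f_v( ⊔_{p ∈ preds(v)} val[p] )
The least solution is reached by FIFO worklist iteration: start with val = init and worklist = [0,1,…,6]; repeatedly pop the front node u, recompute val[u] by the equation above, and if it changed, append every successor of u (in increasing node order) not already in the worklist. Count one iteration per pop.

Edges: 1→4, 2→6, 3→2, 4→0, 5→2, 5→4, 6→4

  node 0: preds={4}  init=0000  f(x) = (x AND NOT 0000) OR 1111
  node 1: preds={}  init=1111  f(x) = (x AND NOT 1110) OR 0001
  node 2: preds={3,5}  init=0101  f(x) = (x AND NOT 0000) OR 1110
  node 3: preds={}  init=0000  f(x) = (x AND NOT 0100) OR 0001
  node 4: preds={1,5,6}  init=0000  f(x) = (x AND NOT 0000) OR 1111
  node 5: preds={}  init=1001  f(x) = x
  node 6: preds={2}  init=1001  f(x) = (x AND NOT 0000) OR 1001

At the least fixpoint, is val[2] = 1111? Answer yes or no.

Trace (10 dequeues):
  [1] u=0 | in 0000 | out 1111 | prev 0000 | push {}
  [2] u=1 | in 0000 | out 1111 | ==
  [3] u=2 | in 1001 | out 1111 | prev 0101 | push {}
  [4] u=3 | in 0000 | out 0001 | prev 0000 | push {2}
  [5] u=4 | in 1111 | out 1111 | prev 0000 | push {0}
  [6] u=5 | in 0000 | out 1001 | ==
  [7] u=6 | in 1111 | out 1111 | prev 1001 | push {4}
  [8] u=2 | in 1001 | out 1111 | ==
  [9] u=0 | in 1111 | out 1111 | ==
  [10] u=4 | in 1111 | out 1111 | ==

Converged values:
  [0] 1111
  [1] 1111
  [2] 1111
  [3] 0001
  [4] 1111
  [5] 1001
  [6] 1111

yes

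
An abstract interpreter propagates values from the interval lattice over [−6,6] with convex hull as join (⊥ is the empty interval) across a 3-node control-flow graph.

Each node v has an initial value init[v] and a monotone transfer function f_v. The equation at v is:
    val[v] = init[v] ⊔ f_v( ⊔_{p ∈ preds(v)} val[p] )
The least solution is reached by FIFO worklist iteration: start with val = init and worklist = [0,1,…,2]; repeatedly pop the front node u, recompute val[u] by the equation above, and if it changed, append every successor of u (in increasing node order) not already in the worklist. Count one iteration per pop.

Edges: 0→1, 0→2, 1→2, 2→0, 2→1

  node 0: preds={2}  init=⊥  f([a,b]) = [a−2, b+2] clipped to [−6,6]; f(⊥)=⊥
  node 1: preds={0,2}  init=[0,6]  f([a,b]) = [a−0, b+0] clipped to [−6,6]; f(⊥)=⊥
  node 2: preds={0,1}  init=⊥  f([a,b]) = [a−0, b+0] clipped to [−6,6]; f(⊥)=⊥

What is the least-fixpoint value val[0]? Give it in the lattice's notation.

Worklist (14 pops):
  #1 pop 0: in=⊥ → ⊥ (no change)
  #2 pop 1: in=⊥ → [0,6] (no change)
  #3 pop 2: in=[0,6] → [0,6] (was ⊥); enqueue [0,1]
  #4 pop 0: in=[0,6] → [-2,6] (was ⊥); enqueue [2]
  #5 pop 1: in=[-2,6] → [-2,6] (was [0,6]); enqueue []
  #6 pop 2: in=[-2,6] → [-2,6] (was [0,6]); enqueue [0,1]
  #7 pop 0: in=[-2,6] → [-4,6] (was [-2,6]); enqueue [2]
  #8 pop 1: in=[-4,6] → [-4,6] (was [-2,6]); enqueue []
  #9 pop 2: in=[-4,6] → [-4,6] (was [-2,6]); enqueue [0,1]
  #10 pop 0: in=[-4,6] → [-6,6] (was [-4,6]); enqueue [2]
  #11 pop 1: in=[-6,6] → [-6,6] (was [-4,6]); enqueue []
  #12 pop 2: in=[-6,6] → [-6,6] (was [-4,6]); enqueue [0,1]
  #13 pop 0: in=[-6,6] → [-6,6] (no change)
  #14 pop 1: in=[-6,6] → [-6,6] (no change)

Fixpoint:
  val[0] = [-6,6]
  val[1] = [-6,6]
  val[2] = [-6,6]

[-6,6]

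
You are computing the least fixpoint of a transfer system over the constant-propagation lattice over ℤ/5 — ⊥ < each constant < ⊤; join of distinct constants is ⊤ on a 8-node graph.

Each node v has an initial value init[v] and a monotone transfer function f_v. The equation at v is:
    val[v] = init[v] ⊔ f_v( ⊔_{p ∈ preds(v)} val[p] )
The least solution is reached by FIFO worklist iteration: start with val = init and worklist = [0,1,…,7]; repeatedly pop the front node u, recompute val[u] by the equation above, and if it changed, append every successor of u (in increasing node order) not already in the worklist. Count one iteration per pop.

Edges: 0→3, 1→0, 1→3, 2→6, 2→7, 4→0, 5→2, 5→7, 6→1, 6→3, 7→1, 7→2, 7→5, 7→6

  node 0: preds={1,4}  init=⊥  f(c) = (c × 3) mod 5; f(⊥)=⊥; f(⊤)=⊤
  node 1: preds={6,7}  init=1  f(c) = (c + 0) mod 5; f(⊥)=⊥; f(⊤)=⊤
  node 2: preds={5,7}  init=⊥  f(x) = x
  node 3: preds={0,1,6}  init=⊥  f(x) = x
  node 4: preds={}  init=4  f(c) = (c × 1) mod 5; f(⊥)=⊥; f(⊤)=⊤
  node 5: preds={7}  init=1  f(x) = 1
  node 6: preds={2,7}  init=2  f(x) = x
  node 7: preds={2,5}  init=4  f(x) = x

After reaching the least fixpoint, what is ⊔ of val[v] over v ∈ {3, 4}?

⊤

Worklist (14 pops):
  #1 pop 0: in=⊤ → ⊤ (was ⊥); enqueue []
  #2 pop 1: in=⊤ → ⊤ (was 1); enqueue [0]
  #3 pop 2: in=⊤ → ⊤ (was ⊥); enqueue []
  #4 pop 3: in=⊤ → ⊤ (was ⊥); enqueue []
  #5 pop 4: in=⊥ → 4 (no change)
  #6 pop 5: in=4 → 1 (no change)
  #7 pop 6: in=⊤ → ⊤ (was 2); enqueue [1,3]
  #8 pop 7: in=⊤ → ⊤ (was 4); enqueue [2,5,6]
  #9 pop 0: in=⊤ → ⊤ (no change)
  #10 pop 1: in=⊤ → ⊤ (no change)
  #11 pop 3: in=⊤ → ⊤ (no change)
  #12 pop 2: in=⊤ → ⊤ (no change)
  #13 pop 5: in=⊤ → 1 (no change)
  #14 pop 6: in=⊤ → ⊤ (no change)

Fixpoint:
  val[0] = ⊤
  val[1] = ⊤
  val[2] = ⊤
  val[3] = ⊤
  val[4] = 4
  val[5] = 1
  val[6] = ⊤
  val[7] = ⊤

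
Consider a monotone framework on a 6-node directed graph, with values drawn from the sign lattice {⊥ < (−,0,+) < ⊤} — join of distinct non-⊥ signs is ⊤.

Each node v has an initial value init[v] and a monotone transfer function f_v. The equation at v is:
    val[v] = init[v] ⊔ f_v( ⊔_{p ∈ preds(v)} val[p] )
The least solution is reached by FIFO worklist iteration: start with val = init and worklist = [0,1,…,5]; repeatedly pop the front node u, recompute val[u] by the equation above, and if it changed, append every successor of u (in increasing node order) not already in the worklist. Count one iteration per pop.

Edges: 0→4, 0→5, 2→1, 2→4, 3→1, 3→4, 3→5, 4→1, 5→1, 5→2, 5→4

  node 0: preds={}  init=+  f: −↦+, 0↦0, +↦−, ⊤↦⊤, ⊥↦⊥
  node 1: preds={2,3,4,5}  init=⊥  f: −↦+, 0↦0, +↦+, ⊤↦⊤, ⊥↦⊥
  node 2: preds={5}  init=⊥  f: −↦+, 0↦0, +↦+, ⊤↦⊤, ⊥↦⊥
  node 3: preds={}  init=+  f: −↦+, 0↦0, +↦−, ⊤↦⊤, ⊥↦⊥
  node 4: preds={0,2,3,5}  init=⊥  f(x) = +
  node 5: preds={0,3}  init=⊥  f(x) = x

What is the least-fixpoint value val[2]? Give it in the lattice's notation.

Iteration log — 10 steps:
  step 1. node 0  ⊔preds=⊥  new=+  stable
  step 2. node 1  ⊔preds=+  new=+  old=⊥  +wl: 
  step 3. node 2  ⊔preds=⊥  new=⊥  stable
  step 4. node 3  ⊔preds=⊥  new=+  stable
  step 5. node 4  ⊔preds=+  new=+  old=⊥  +wl: 1
  step 6. node 5  ⊔preds=+  new=+  old=⊥  +wl: 2,4
  step 7. node 1  ⊔preds=+  new=+  stable
  step 8. node 2  ⊔preds=+  new=+  old=⊥  +wl: 1
  step 9. node 4  ⊔preds=+  new=+  stable
  step 10. node 1  ⊔preds=+  new=+  stable

Least fixpoint reached:
  node 0: +
  node 1: +
  node 2: +
  node 3: +
  node 4: +
  node 5: +

+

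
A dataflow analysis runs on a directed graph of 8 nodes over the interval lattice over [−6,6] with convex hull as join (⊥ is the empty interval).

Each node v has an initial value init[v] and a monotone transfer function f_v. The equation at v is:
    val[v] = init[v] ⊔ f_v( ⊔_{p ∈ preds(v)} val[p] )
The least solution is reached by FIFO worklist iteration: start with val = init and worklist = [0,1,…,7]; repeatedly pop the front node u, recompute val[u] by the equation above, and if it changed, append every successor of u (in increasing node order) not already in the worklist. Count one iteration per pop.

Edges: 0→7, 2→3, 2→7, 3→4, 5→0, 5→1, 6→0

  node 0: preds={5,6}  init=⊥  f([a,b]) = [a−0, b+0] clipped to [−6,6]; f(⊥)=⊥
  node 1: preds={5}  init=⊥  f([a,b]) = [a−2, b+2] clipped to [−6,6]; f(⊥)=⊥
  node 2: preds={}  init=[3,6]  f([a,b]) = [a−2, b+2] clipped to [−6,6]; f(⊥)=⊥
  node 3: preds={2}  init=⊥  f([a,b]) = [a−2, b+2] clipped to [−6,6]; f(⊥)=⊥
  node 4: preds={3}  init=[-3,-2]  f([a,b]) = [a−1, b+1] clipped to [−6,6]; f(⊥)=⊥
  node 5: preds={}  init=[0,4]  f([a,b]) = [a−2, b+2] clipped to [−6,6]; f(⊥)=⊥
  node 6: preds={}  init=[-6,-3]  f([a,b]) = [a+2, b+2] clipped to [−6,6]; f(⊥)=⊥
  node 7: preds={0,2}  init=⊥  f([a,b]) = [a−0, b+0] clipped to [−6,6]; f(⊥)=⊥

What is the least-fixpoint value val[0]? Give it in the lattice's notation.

Iteration log — 8 steps:
  step 1. node 0  ⊔preds=[-6,4]  new=[-6,4]  old=⊥  +wl: 
  step 2. node 1  ⊔preds=[0,4]  new=[-2,6]  old=⊥  +wl: 
  step 3. node 2  ⊔preds=⊥  new=[3,6]  stable
  step 4. node 3  ⊔preds=[3,6]  new=[1,6]  old=⊥  +wl: 
  step 5. node 4  ⊔preds=[1,6]  new=[-3,6]  old=[-3,-2]  +wl: 
  step 6. node 5  ⊔preds=⊥  new=[0,4]  stable
  step 7. node 6  ⊔preds=⊥  new=[-6,-3]  stable
  step 8. node 7  ⊔preds=[-6,6]  new=[-6,6]  old=⊥  +wl: 

Least fixpoint reached:
  node 0: [-6,4]
  node 1: [-2,6]
  node 2: [3,6]
  node 3: [1,6]
  node 4: [-3,6]
  node 5: [0,4]
  node 6: [-6,-3]
  node 7: [-6,6]

[-6,4]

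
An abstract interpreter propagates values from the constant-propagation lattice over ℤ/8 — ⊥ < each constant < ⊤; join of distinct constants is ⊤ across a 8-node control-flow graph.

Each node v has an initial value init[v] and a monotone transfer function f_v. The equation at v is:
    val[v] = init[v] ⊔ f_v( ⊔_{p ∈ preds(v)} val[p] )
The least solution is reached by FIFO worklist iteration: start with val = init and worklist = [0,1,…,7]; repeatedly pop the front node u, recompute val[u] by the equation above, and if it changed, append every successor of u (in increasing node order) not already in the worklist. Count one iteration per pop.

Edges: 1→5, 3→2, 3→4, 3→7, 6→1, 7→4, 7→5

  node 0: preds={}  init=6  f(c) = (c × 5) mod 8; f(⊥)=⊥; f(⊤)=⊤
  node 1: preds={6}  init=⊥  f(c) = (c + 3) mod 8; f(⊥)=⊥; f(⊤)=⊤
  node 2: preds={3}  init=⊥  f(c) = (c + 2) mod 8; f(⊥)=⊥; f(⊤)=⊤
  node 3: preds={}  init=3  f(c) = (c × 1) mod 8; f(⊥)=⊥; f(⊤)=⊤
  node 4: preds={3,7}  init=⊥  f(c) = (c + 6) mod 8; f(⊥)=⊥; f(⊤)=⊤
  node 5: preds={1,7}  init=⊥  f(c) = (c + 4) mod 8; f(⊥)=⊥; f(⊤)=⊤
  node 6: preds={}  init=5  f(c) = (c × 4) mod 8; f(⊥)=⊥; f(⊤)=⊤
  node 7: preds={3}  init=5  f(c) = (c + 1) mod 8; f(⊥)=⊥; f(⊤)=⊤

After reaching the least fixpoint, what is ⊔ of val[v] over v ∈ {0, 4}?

Trace (10 dequeues):
  [1] u=0 | in ⊥ | out 6 | ==
  [2] u=1 | in 5 | out 0 | prev ⊥ | push {}
  [3] u=2 | in 3 | out 5 | prev ⊥ | push {}
  [4] u=3 | in ⊥ | out 3 | ==
  [5] u=4 | in ⊤ | out ⊤ | prev ⊥ | push {}
  [6] u=5 | in ⊤ | out ⊤ | prev ⊥ | push {}
  [7] u=6 | in ⊥ | out 5 | ==
  [8] u=7 | in 3 | out ⊤ | prev 5 | push {4,5}
  [9] u=4 | in ⊤ | out ⊤ | ==
  [10] u=5 | in ⊤ | out ⊤ | ==

Converged values:
  [0] 6
  [1] 0
  [2] 5
  [3] 3
  [4] ⊤
  [5] ⊤
  [6] 5
  [7] ⊤

⊤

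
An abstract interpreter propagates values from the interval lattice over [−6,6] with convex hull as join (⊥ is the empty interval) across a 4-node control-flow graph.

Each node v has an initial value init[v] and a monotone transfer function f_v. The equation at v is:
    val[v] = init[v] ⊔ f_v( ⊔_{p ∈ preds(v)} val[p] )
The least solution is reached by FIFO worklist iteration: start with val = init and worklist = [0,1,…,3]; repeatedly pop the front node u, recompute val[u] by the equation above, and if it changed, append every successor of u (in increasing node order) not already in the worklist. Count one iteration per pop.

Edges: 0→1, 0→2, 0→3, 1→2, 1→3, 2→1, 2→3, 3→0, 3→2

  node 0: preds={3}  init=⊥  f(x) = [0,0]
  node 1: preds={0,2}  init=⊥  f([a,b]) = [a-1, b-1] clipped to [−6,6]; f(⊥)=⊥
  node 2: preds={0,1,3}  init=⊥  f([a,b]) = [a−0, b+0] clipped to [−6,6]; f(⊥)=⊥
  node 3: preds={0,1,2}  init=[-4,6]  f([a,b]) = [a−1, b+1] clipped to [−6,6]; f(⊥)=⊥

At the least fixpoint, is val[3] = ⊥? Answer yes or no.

no

Trace (13 dequeues):
  [1] u=0 | in [-4,6] | out [0,0] | prev ⊥ | push {}
  [2] u=1 | in [0,0] | out [-1,-1] | prev ⊥ | push {}
  [3] u=2 | in [-4,6] | out [-4,6] | prev ⊥ | push {1}
  [4] u=3 | in [-4,6] | out [-5,6] | prev [-4,6] | push {0,2}
  [5] u=1 | in [-4,6] | out [-5,5] | prev [-1,-1] | push {3}
  [6] u=0 | in [-5,6] | out [0,0] | ==
  [7] u=2 | in [-5,6] | out [-5,6] | prev [-4,6] | push {1}
  [8] u=3 | in [-5,6] | out [-6,6] | prev [-5,6] | push {0,2}
  [9] u=1 | in [-5,6] | out [-6,5] | prev [-5,5] | push {3}
  [10] u=0 | in [-6,6] | out [0,0] | ==
  [11] u=2 | in [-6,6] | out [-6,6] | prev [-5,6] | push {1}
  [12] u=3 | in [-6,6] | out [-6,6] | ==
  [13] u=1 | in [-6,6] | out [-6,5] | ==

Converged values:
  [0] [0,0]
  [1] [-6,5]
  [2] [-6,6]
  [3] [-6,6]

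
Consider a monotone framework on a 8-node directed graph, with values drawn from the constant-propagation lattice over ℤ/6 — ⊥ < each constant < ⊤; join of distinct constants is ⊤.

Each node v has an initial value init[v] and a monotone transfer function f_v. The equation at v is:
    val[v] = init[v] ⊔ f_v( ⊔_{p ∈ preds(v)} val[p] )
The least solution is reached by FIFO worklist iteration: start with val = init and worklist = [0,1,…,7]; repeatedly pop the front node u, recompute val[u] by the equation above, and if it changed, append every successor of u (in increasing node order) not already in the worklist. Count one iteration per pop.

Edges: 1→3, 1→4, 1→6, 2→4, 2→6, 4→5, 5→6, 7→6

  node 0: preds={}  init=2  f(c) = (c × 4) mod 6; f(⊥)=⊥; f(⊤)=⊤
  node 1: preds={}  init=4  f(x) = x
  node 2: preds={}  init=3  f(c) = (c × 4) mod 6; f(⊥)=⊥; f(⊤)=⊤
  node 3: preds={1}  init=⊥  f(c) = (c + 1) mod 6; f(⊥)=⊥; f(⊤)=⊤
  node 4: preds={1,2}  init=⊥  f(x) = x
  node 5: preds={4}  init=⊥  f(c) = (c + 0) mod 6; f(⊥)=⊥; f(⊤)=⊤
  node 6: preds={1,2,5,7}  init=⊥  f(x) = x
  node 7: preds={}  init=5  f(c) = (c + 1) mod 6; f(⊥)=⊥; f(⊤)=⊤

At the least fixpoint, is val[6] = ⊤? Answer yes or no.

yes

Trace (8 dequeues):
  [1] u=0 | in ⊥ | out 2 | ==
  [2] u=1 | in ⊥ | out 4 | ==
  [3] u=2 | in ⊥ | out 3 | ==
  [4] u=3 | in 4 | out 5 | prev ⊥ | push {}
  [5] u=4 | in ⊤ | out ⊤ | prev ⊥ | push {}
  [6] u=5 | in ⊤ | out ⊤ | prev ⊥ | push {}
  [7] u=6 | in ⊤ | out ⊤ | prev ⊥ | push {}
  [8] u=7 | in ⊥ | out 5 | ==

Converged values:
  [0] 2
  [1] 4
  [2] 3
  [3] 5
  [4] ⊤
  [5] ⊤
  [6] ⊤
  [7] 5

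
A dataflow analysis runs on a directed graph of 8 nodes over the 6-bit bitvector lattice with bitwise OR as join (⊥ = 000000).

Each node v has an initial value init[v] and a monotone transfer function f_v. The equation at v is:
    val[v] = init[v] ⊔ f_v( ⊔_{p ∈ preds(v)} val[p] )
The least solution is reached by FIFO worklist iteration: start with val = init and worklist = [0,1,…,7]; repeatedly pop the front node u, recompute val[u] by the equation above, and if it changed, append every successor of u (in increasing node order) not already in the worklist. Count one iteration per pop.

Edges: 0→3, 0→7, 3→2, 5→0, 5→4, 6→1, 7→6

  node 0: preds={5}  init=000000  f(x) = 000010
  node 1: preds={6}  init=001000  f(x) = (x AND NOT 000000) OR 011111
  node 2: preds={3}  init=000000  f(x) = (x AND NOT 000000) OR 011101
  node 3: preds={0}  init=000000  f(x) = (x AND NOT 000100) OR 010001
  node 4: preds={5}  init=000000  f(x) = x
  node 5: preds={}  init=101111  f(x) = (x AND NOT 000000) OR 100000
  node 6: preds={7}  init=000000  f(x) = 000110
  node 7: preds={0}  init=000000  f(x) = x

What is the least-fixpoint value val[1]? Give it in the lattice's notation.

Worklist (11 pops):
  #1 pop 0: in=101111 → 000010 (was 000000); enqueue []
  #2 pop 1: in=000000 → 011111 (was 001000); enqueue []
  #3 pop 2: in=000000 → 011101 (was 000000); enqueue []
  #4 pop 3: in=000010 → 010011 (was 000000); enqueue [2]
  #5 pop 4: in=101111 → 101111 (was 000000); enqueue []
  #6 pop 5: in=000000 → 101111 (no change)
  #7 pop 6: in=000000 → 000110 (was 000000); enqueue [1]
  #8 pop 7: in=000010 → 000010 (was 000000); enqueue [6]
  #9 pop 2: in=010011 → 011111 (was 011101); enqueue []
  #10 pop 1: in=000110 → 011111 (no change)
  #11 pop 6: in=000010 → 000110 (no change)

Fixpoint:
  val[0] = 000010
  val[1] = 011111
  val[2] = 011111
  val[3] = 010011
  val[4] = 101111
  val[5] = 101111
  val[6] = 000110
  val[7] = 000010

011111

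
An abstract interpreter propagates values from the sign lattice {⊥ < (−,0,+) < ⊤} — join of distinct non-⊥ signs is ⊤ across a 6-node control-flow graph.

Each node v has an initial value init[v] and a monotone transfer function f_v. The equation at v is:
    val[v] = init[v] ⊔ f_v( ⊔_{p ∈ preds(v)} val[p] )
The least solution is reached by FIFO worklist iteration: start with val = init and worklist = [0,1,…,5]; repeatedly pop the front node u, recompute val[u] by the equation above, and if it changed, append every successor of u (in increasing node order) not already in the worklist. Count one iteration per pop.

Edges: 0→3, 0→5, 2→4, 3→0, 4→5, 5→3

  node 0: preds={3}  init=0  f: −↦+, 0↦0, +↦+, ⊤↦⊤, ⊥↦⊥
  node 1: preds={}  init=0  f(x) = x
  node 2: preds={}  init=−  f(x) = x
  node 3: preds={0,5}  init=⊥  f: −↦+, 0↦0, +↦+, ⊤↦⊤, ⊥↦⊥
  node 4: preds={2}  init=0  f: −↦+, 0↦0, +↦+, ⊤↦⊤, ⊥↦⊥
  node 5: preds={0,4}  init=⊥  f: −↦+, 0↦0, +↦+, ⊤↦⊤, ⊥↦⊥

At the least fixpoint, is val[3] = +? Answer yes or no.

Trace (11 dequeues):
  [1] u=0 | in ⊥ | out 0 | ==
  [2] u=1 | in ⊥ | out 0 | ==
  [3] u=2 | in ⊥ | out − | ==
  [4] u=3 | in 0 | out 0 | prev ⊥ | push {0}
  [5] u=4 | in − | out ⊤ | prev 0 | push {}
  [6] u=5 | in ⊤ | out ⊤ | prev ⊥ | push {3}
  [7] u=0 | in 0 | out 0 | ==
  [8] u=3 | in ⊤ | out ⊤ | prev 0 | push {0}
  [9] u=0 | in ⊤ | out ⊤ | prev 0 | push {3,5}
  [10] u=3 | in ⊤ | out ⊤ | ==
  [11] u=5 | in ⊤ | out ⊤ | ==

Converged values:
  [0] ⊤
  [1] 0
  [2] −
  [3] ⊤
  [4] ⊤
  [5] ⊤

no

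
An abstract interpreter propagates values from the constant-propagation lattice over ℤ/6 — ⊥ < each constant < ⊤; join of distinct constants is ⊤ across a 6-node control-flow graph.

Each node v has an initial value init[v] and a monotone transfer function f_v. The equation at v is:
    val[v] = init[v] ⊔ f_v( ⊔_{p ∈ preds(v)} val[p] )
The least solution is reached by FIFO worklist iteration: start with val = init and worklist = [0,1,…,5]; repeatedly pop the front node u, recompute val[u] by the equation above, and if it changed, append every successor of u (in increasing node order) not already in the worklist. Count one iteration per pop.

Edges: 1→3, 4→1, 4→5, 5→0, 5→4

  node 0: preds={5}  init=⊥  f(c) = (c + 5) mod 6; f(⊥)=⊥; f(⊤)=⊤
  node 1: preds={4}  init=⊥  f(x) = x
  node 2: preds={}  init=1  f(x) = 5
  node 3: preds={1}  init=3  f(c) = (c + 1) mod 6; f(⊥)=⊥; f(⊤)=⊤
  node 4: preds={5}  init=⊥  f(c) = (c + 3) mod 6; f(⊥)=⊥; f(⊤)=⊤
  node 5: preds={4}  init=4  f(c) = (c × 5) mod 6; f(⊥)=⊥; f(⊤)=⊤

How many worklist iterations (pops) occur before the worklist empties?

13

Iteration log — 13 steps:
  step 1. node 0  ⊔preds=4  new=3  old=⊥  +wl: 
  step 2. node 1  ⊔preds=⊥  new=⊥  stable
  step 3. node 2  ⊔preds=⊥  new=⊤  old=1  +wl: 
  step 4. node 3  ⊔preds=⊥  new=3  stable
  step 5. node 4  ⊔preds=4  new=1  old=⊥  +wl: 1
  step 6. node 5  ⊔preds=1  new=⊤  old=4  +wl: 0,4
  step 7. node 1  ⊔preds=1  new=1  old=⊥  +wl: 3
  step 8. node 0  ⊔preds=⊤  new=⊤  old=3  +wl: 
  step 9. node 4  ⊔preds=⊤  new=⊤  old=1  +wl: 1,5
  step 10. node 3  ⊔preds=1  new=⊤  old=3  +wl: 
  step 11. node 1  ⊔preds=⊤  new=⊤  old=1  +wl: 3
  step 12. node 5  ⊔preds=⊤  new=⊤  stable
  step 13. node 3  ⊔preds=⊤  new=⊤  stable

Least fixpoint reached:
  node 0: ⊤
  node 1: ⊤
  node 2: ⊤
  node 3: ⊤
  node 4: ⊤
  node 5: ⊤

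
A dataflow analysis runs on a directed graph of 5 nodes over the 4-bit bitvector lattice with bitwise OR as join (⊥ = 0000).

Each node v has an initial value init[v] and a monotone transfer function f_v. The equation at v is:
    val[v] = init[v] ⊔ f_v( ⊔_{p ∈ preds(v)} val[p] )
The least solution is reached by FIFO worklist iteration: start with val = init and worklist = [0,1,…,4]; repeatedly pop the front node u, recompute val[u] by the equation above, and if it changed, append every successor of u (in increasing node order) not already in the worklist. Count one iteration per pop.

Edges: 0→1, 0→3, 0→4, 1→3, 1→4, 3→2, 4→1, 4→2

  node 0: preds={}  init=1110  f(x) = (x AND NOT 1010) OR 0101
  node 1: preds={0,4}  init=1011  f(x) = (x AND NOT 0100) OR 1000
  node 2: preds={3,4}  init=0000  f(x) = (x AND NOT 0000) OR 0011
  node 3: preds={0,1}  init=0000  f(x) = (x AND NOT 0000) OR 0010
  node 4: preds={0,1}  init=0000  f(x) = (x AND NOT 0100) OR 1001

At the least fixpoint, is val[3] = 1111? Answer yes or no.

Iteration log — 7 steps:
  step 1. node 0  ⊔preds=0000  new=1111  old=1110  +wl: 
  step 2. node 1  ⊔preds=1111  new=1011  stable
  step 3. node 2  ⊔preds=0000  new=0011  old=0000  +wl: 
  step 4. node 3  ⊔preds=1111  new=1111  old=0000  +wl: 2
  step 5. node 4  ⊔preds=1111  new=1011  old=0000  +wl: 1
  step 6. node 2  ⊔preds=1111  new=1111  old=0011  +wl: 
  step 7. node 1  ⊔preds=1111  new=1011  stable

Least fixpoint reached:
  node 0: 1111
  node 1: 1011
  node 2: 1111
  node 3: 1111
  node 4: 1011

yes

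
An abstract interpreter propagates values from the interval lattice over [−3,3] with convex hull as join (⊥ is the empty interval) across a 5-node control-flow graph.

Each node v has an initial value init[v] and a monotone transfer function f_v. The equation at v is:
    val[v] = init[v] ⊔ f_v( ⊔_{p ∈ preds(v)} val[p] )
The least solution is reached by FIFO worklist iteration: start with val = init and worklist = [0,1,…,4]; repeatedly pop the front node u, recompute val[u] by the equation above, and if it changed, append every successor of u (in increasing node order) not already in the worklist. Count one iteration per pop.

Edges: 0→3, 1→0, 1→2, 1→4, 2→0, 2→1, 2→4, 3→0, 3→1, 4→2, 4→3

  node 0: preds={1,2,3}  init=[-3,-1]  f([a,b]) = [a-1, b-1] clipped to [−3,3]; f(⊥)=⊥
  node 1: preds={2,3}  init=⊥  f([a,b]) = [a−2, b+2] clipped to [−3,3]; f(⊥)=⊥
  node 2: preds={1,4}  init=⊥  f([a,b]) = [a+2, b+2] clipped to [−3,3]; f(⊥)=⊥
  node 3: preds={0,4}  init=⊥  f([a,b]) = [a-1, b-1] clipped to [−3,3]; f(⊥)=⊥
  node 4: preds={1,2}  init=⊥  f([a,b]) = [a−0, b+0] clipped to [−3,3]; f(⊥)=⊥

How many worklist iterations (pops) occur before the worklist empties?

21

Iteration log — 21 steps:
  step 1. node 0  ⊔preds=⊥  new=[-3,-1]  stable
  step 2. node 1  ⊔preds=⊥  new=⊥  stable
  step 3. node 2  ⊔preds=⊥  new=⊥  stable
  step 4. node 3  ⊔preds=[-3,-1]  new=[-3,-2]  old=⊥  +wl: 0,1
  step 5. node 4  ⊔preds=⊥  new=⊥  stable
  step 6. node 0  ⊔preds=[-3,-2]  new=[-3,-1]  stable
  step 7. node 1  ⊔preds=[-3,-2]  new=[-3,0]  old=⊥  +wl: 0,2,4
  step 8. node 0  ⊔preds=[-3,0]  new=[-3,-1]  stable
  step 9. node 2  ⊔preds=[-3,0]  new=[-1,2]  old=⊥  +wl: 0,1
  step 10. node 4  ⊔preds=[-3,2]  new=[-3,2]  old=⊥  +wl: 2,3
  step 11. node 0  ⊔preds=[-3,2]  new=[-3,1]  old=[-3,-1]  +wl: 
  step 12. node 1  ⊔preds=[-3,2]  new=[-3,3]  old=[-3,0]  +wl: 0,4
  step 13. node 2  ⊔preds=[-3,3]  new=[-1,3]  old=[-1,2]  +wl: 1
  step 14. node 3  ⊔preds=[-3,2]  new=[-3,1]  old=[-3,-2]  +wl: 
  step 15. node 0  ⊔preds=[-3,3]  new=[-3,2]  old=[-3,1]  +wl: 3
  step 16. node 4  ⊔preds=[-3,3]  new=[-3,3]  old=[-3,2]  +wl: 2
  step 17. node 1  ⊔preds=[-3,3]  new=[-3,3]  stable
  step 18. node 3  ⊔preds=[-3,3]  new=[-3,2]  old=[-3,1]  +wl: 0,1
  step 19. node 2  ⊔preds=[-3,3]  new=[-1,3]  stable
  step 20. node 0  ⊔preds=[-3,3]  new=[-3,2]  stable
  step 21. node 1  ⊔preds=[-3,3]  new=[-3,3]  stable

Least fixpoint reached:
  node 0: [-3,2]
  node 1: [-3,3]
  node 2: [-1,3]
  node 3: [-3,2]
  node 4: [-3,3]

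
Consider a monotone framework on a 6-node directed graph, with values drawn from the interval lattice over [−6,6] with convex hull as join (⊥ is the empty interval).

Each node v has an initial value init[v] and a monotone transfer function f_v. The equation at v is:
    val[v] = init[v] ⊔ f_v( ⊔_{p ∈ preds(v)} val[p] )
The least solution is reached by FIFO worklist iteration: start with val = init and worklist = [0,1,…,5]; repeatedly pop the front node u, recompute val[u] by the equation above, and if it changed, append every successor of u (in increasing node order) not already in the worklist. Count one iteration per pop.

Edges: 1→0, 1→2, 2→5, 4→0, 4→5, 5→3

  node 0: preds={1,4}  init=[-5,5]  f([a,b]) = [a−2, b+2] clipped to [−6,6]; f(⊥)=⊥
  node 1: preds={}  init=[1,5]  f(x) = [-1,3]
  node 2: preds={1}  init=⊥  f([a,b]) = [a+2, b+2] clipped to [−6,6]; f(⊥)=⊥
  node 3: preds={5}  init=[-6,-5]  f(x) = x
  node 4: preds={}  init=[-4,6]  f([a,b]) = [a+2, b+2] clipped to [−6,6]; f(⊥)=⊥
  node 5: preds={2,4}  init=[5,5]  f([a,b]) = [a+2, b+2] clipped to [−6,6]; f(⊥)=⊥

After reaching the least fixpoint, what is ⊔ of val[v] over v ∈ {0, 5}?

Iteration log — 8 steps:
  step 1. node 0  ⊔preds=[-4,6]  new=[-6,6]  old=[-5,5]  +wl: 
  step 2. node 1  ⊔preds=⊥  new=[-1,5]  old=[1,5]  +wl: 0
  step 3. node 2  ⊔preds=[-1,5]  new=[1,6]  old=⊥  +wl: 
  step 4. node 3  ⊔preds=[5,5]  new=[-6,5]  old=[-6,-5]  +wl: 
  step 5. node 4  ⊔preds=⊥  new=[-4,6]  stable
  step 6. node 5  ⊔preds=[-4,6]  new=[-2,6]  old=[5,5]  +wl: 3
  step 7. node 0  ⊔preds=[-4,6]  new=[-6,6]  stable
  step 8. node 3  ⊔preds=[-2,6]  new=[-6,6]  old=[-6,5]  +wl: 

Least fixpoint reached:
  node 0: [-6,6]
  node 1: [-1,5]
  node 2: [1,6]
  node 3: [-6,6]
  node 4: [-4,6]
  node 5: [-2,6]

[-6,6]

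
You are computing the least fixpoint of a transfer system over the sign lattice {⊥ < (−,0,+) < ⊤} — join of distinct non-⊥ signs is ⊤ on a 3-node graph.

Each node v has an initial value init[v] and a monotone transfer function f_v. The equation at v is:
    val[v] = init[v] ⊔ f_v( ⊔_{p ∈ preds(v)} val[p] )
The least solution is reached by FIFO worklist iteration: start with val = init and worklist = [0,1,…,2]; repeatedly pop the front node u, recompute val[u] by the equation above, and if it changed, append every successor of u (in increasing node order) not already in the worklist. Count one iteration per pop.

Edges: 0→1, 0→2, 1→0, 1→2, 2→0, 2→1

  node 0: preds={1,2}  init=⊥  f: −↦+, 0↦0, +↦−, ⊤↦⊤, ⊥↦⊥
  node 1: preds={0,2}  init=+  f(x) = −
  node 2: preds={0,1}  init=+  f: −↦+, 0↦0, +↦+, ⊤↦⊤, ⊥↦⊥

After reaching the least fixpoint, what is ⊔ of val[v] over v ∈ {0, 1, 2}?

Trace (6 dequeues):
  [1] u=0 | in + | out − | prev ⊥ | push {}
  [2] u=1 | in ⊤ | out ⊤ | prev + | push {0}
  [3] u=2 | in ⊤ | out ⊤ | prev + | push {1}
  [4] u=0 | in ⊤ | out ⊤ | prev − | push {2}
  [5] u=1 | in ⊤ | out ⊤ | ==
  [6] u=2 | in ⊤ | out ⊤ | ==

Converged values:
  [0] ⊤
  [1] ⊤
  [2] ⊤

⊤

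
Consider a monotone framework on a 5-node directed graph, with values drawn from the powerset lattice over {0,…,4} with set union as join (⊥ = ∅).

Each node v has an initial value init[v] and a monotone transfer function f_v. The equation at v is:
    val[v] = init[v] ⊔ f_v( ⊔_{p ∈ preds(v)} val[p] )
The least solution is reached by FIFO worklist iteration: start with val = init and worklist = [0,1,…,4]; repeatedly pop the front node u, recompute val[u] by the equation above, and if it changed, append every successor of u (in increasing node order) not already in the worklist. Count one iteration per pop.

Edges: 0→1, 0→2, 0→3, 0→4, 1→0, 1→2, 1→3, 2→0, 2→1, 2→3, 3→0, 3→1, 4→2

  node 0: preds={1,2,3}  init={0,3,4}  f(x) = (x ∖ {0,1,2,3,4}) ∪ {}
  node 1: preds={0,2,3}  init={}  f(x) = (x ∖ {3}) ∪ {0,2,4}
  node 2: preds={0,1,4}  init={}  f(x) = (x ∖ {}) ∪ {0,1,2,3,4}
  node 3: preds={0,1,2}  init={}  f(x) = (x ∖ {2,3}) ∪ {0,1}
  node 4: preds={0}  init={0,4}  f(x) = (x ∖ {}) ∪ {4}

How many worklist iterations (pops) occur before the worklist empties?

10

Worklist (10 pops):
  #1 pop 0: in={} → {0,3,4} (no change)
  #2 pop 1: in={0,3,4} → {0,2,4} (was {}); enqueue [0]
  #3 pop 2: in={0,2,3,4} → {0,1,2,3,4} (was {}); enqueue [1]
  #4 pop 3: in={0,1,2,3,4} → {0,1,4} (was {}); enqueue []
  #5 pop 4: in={0,3,4} → {0,3,4} (was {0,4}); enqueue [2]
  #6 pop 0: in={0,1,2,3,4} → {0,3,4} (no change)
  #7 pop 1: in={0,1,2,3,4} → {0,1,2,4} (was {0,2,4}); enqueue [0,3]
  #8 pop 2: in={0,1,2,3,4} → {0,1,2,3,4} (no change)
  #9 pop 0: in={0,1,2,3,4} → {0,3,4} (no change)
  #10 pop 3: in={0,1,2,3,4} → {0,1,4} (no change)

Fixpoint:
  val[0] = {0,3,4}
  val[1] = {0,1,2,4}
  val[2] = {0,1,2,3,4}
  val[3] = {0,1,4}
  val[4] = {0,3,4}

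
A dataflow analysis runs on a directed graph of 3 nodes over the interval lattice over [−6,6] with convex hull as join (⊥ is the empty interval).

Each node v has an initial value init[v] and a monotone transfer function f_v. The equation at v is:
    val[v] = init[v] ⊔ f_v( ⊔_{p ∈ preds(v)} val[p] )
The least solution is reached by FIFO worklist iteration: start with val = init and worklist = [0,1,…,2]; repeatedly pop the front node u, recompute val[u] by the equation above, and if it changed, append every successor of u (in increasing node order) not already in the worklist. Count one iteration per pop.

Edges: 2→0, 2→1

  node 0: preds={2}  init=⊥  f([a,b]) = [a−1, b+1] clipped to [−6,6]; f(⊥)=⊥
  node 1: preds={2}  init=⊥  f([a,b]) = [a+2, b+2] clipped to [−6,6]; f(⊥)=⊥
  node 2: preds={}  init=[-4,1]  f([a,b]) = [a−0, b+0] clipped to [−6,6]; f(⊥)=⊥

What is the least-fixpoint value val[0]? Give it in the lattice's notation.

[-5,2]

Worklist (3 pops):
  #1 pop 0: in=[-4,1] → [-5,2] (was ⊥); enqueue []
  #2 pop 1: in=[-4,1] → [-2,3] (was ⊥); enqueue []
  #3 pop 2: in=⊥ → [-4,1] (no change)

Fixpoint:
  val[0] = [-5,2]
  val[1] = [-2,3]
  val[2] = [-4,1]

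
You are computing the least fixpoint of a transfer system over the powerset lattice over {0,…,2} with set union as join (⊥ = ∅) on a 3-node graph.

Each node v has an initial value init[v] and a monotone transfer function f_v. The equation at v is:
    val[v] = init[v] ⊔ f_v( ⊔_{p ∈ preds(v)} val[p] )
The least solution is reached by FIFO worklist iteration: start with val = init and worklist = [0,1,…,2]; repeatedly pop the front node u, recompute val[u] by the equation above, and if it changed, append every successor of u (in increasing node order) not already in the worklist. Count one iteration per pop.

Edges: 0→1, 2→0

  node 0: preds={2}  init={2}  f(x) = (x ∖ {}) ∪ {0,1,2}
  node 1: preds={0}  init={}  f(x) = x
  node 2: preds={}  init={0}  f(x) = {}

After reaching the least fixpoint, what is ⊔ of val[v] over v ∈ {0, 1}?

{0,1,2}

Worklist (3 pops):
  #1 pop 0: in={0} → {0,1,2} (was {2}); enqueue []
  #2 pop 1: in={0,1,2} → {0,1,2} (was {}); enqueue []
  #3 pop 2: in={} → {0} (no change)

Fixpoint:
  val[0] = {0,1,2}
  val[1] = {0,1,2}
  val[2] = {0}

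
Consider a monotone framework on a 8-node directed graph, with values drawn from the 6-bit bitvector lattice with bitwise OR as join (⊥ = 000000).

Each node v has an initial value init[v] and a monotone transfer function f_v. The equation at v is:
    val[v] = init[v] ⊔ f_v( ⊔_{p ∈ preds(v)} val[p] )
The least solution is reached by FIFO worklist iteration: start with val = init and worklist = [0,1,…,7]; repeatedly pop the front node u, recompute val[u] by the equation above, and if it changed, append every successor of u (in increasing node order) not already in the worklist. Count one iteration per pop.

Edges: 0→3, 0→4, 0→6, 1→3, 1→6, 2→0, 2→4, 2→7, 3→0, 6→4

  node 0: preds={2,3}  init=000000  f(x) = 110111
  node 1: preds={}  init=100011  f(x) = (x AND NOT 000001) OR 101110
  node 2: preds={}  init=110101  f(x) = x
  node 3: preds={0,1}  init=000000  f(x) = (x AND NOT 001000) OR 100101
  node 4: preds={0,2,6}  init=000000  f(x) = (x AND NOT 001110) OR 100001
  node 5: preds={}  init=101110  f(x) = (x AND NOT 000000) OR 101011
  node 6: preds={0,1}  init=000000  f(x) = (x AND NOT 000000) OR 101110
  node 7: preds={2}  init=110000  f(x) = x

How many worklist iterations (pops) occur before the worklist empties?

10

Worklist (10 pops):
  #1 pop 0: in=110101 → 110111 (was 000000); enqueue []
  #2 pop 1: in=000000 → 101111 (was 100011); enqueue []
  #3 pop 2: in=000000 → 110101 (no change)
  #4 pop 3: in=111111 → 110111 (was 000000); enqueue [0]
  #5 pop 4: in=110111 → 110001 (was 000000); enqueue []
  #6 pop 5: in=000000 → 101111 (was 101110); enqueue []
  #7 pop 6: in=111111 → 111111 (was 000000); enqueue [4]
  #8 pop 7: in=110101 → 110101 (was 110000); enqueue []
  #9 pop 0: in=110111 → 110111 (no change)
  #10 pop 4: in=111111 → 110001 (no change)

Fixpoint:
  val[0] = 110111
  val[1] = 101111
  val[2] = 110101
  val[3] = 110111
  val[4] = 110001
  val[5] = 101111
  val[6] = 111111
  val[7] = 110101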